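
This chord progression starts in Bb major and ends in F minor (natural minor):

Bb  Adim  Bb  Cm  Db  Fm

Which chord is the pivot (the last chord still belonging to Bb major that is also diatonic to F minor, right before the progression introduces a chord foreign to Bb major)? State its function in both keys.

Chords diatonic to Bb major: Bb, Cm, Dm, Eb, F, Gm, Adim.
Reading the progression, the first chord not in that set is Db, so the modulation leaves Bb major there.
The chord immediately before Db is Cm, which is diatonic to both keys: ii in Bb major and v in F minor.

Cm — ii in Bb major, v in F minor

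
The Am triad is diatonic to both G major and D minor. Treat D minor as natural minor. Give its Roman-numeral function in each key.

The scale of G major is G A B C D E F#; A is degree 2, and the triad built there (A-C-E) is minor, so it is ii.
The scale of D minor (natural minor) is D E F G A Bb C; A is degree 5, and the triad built there (A-C-E) is minor, so it is v.

ii in G major; v in D minor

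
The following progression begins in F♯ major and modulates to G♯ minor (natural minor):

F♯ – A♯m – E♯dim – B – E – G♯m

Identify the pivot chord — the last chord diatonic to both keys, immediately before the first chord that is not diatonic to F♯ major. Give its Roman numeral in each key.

B — IV in F♯ major, III in G♯ minor

Chords diatonic to F♯ major: F♯, G♯m, A♯m, B, C♯, D♯m, E♯dim.
Reading the progression, the first chord not in that set is E, so the modulation leaves F♯ major there.
The chord immediately before E is B, which is diatonic to both keys: IV in F♯ major and III in G♯ minor.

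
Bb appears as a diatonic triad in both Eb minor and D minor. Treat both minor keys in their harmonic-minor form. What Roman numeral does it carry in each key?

V in Eb minor; VI in D minor

The scale of Eb minor (harmonic minor) is Eb F Gb Ab Bb Cb D; Bb is degree 5, and the triad built there (Bb-D-F) is major, so it is V.
The scale of D minor (harmonic minor) is D E F G A Bb C#; Bb is degree 6, and the triad built there (Bb-D-F) is major, so it is VI.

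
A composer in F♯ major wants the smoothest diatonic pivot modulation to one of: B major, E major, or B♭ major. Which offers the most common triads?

Triads of F♯ major: F♯ major (I), G♯ minor (ii), A♯ minor (iii), B major (IV), C♯ major (V), D♯ minor (vi), E♯ diminished (vii°).
B major shares 4: F♯, G♯m, B, D♯m.
E major shares 2: G♯m, B.
B♭ major shares 0: none.
The most common triads (4) are shared with B major.

B major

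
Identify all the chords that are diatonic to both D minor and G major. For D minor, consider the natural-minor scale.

Am, C

Triads in D minor (natural minor): Dm (i), Edim (ii°), F (III), Gm (iv), Am (v), B♭ (VI), C (VII).
Triads in G major: G (I), Am (ii), Bm (iii), C (IV), D (V), Em (vi), F♯dim (vii°).
Shared triads with their functions: Am (v in D minor, ii in G major); C (VII in D minor, IV in G major).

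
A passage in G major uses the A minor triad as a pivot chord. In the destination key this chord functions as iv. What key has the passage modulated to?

E minor

The numeral iv denotes a minor triad on scale degree 4. With A on degree 4, the tonic of the new key is E.
Degree 4 carries a minor triad in minor keys, so the destination is E minor.
Check: the diatonic triads of E minor (natural minor) are Em (i), F#dim (ii°), G (III), Am (iv), Bm (v), C (VI), D (VII) — A minor is indeed iv.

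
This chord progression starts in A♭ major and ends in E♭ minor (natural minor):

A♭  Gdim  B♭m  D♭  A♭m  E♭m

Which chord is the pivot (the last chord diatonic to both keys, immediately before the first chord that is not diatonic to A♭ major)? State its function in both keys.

D♭ — IV in A♭ major, VII in E♭ minor

Chords diatonic to A♭ major: A♭, B♭m, Cm, D♭, E♭, Fm, Gdim.
Reading the progression, the first chord not in that set is A♭m, so the modulation leaves A♭ major there.
The chord immediately before A♭m is D♭, which is diatonic to both keys: IV in A♭ major and VII in E♭ minor.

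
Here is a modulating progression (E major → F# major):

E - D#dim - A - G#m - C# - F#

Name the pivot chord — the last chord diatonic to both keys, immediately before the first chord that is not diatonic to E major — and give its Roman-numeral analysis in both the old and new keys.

G#m — iii in E major, ii in F# major

Chords diatonic to E major: E, F#m, G#m, A, B, C#m, D#dim.
Reading the progression, the first chord not in that set is C#, so the modulation leaves E major there.
The chord immediately before C# is G#m, which is diatonic to both keys: iii in E major and ii in F# major.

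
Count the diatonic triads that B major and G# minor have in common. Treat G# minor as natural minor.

7

Diatonic triads of B major: B major (I), C# minor (ii), D# minor (iii), E major (IV), F# major (V), G# minor (vi), A# diminished (vii°).
Diatonic triads of G# minor (natural minor): G# minor (i), A# diminished (ii°), B major (III), C# minor (iv), D# minor (v), E major (VI), F# major (VII).
Matching root and quality in both lists: B major, C# minor, D# minor, E major, F# major, G# minor, A# diminished.
That gives 7 common triads.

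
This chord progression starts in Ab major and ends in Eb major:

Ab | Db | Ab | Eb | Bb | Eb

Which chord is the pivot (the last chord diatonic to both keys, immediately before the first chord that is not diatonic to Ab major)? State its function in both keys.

Eb — V in Ab major, I in Eb major

Chords diatonic to Ab major: Ab, Bbm, Cm, Db, Eb, Fm, Gdim.
Reading the progression, the first chord not in that set is Bb, so the modulation leaves Ab major there.
The chord immediately before Bb is Eb, which is diatonic to both keys: V in Ab major and I in Eb major.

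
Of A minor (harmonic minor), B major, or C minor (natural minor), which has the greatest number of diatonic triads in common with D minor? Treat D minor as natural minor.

A minor

Triads of D minor (natural minor): D minor (i), E diminished (ii°), F major (III), G minor (iv), A minor (v), B♭ major (VI), C major (VII).
A minor (harmonic minor) shares 3: Dm, F, Am.
B major shares 0: none.
C minor (natural minor) shares 2: Gm, B♭.
The most common triads (3) are shared with A minor.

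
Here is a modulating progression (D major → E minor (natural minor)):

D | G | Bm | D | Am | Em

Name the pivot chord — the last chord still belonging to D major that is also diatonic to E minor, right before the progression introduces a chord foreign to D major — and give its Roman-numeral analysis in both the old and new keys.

D — I in D major, VII in E minor

Chords diatonic to D major: D, Em, F#m, G, A, Bm, C#dim.
Reading the progression, the first chord not in that set is Am, so the modulation leaves D major there.
The chord immediately before Am is D, which is diatonic to both keys: I in D major and VII in E minor.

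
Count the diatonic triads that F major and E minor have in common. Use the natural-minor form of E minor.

Diatonic triads of F major: F (I), Gm (ii), Am (iii), Bb (IV), C (V), Dm (vi), Edim (vii°).
Diatonic triads of E minor (natural minor): Em (i), F#dim (ii°), G (III), Am (iv), Bm (v), C (VI), D (VII).
Matching root and quality in both lists: Am, C.
That gives 2 common triads.

2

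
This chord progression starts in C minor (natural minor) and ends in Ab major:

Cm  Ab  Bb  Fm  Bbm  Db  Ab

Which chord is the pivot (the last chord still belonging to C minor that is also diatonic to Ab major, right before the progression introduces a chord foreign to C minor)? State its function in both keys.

Chords diatonic to C minor: Cm, Ddim, Eb, Fm, Gm, Ab, Bb.
Reading the progression, the first chord not in that set is Bbm, so the modulation leaves C minor there.
The chord immediately before Bbm is Fm, which is diatonic to both keys: iv in C minor and vi in Ab major.

Fm — iv in C minor, vi in Ab major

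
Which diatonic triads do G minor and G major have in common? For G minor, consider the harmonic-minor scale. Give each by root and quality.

D, F#dim

Triads in G minor (harmonic minor): Gm (i), Adim (ii°), Bbaug (III+), Cm (iv), D (V), Eb (VI), F#dim (vii°).
Triads in G major: G (I), Am (ii), Bm (iii), C (IV), D (V), Em (vi), F#dim (vii°).
Shared triads with their functions: D (V in G minor, V in G major); F#dim (vii° in G minor, vii° in G major).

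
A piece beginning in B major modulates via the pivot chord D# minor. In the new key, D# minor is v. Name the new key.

G# minor

The numeral v denotes a minor triad on scale degree 5. With D# on degree 5, the tonic of the new key is G#.
Degree 5 carries a minor triad in natural-minor keys, so the destination is G# minor.
Check: the diatonic triads of G# minor (natural minor) are G#m (i), A#dim (ii°), B (III), C#m (iv), D#m (v), E (VI), F# (VII) — D# minor is indeed v.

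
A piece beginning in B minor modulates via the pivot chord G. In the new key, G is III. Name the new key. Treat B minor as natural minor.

E minor

The numeral III denotes a major triad on scale degree 3. With G on degree 3, the tonic of the new key is E.
Degree 3 carries a major triad in natural-minor keys, so the destination is E minor.
Check: the diatonic triads of E minor (natural minor) are Em (i), F#dim (ii°), G (III), Am (iv), Bm (v), C (VI), D (VII) — G is indeed III.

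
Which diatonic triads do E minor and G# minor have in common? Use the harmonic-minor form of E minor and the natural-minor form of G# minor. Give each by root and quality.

B

Triads in E minor (harmonic minor): Em (i), F#dim (ii°), Gaug (III+), Am (iv), B (V), C (VI), D#dim (vii°).
Triads in G# minor (natural minor): G#m (i), A#dim (ii°), B (III), C#m (iv), D#m (v), E (VI), F# (VII).
Shared triads with their functions: B (V in E minor, III in G# minor).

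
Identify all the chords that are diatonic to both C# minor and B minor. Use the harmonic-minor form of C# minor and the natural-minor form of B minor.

Triads in C# minor (harmonic minor): C#m (i), D#dim (ii°), Eaug (III+), F#m (iv), G# (V), A (VI), B#dim (vii°).
Triads in B minor (natural minor): Bm (i), C#dim (ii°), D (III), Em (iv), F#m (v), G (VI), A (VII).
Shared triads with their functions: F#m (iv in C# minor, v in B minor); A (VI in C# minor, VII in B minor).

F#m, A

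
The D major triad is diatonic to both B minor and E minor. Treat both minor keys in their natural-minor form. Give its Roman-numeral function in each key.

The scale of B minor (natural minor) is B C# D E F# G A; D is degree 3, and the triad built there (D-F#-A) is major, so it is III.
The scale of E minor (natural minor) is E F# G A B C D; D is degree 7, and the triad built there (D-F#-A) is major, so it is VII.

III in B minor; VII in E minor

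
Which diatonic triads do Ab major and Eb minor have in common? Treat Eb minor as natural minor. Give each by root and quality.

Bbm, Db

Triads in Ab major: Ab (I), Bbm (ii), Cm (iii), Db (IV), Eb (V), Fm (vi), Gdim (vii°).
Triads in Eb minor (natural minor): Ebm (i), Fdim (ii°), Gb (III), Abm (iv), Bbm (v), Cb (VI), Db (VII).
Shared triads with their functions: Bbm (ii in Ab major, v in Eb minor); Db (IV in Ab major, VII in Eb minor).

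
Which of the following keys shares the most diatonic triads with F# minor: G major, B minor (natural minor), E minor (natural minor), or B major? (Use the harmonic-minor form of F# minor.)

Triads of F# minor (harmonic minor): F# minor (i), G# diminished (ii°), A augmented (III+), B minor (iv), C# major (V), D major (VI), E# diminished (vii°).
G major shares 2: Bm, D.
B minor (natural minor) shares 3: F#m, Bm, D.
E minor (natural minor) shares 2: Bm, D.
B major shares 0: none.
The most common triads (3) are shared with B minor.

B minor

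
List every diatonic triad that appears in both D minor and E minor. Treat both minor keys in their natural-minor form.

Am, C

Triads in D minor (natural minor): Dm (i), Edim (ii°), F (III), Gm (iv), Am (v), Bb (VI), C (VII).
Triads in E minor (natural minor): Em (i), F#dim (ii°), G (III), Am (iv), Bm (v), C (VI), D (VII).
Shared triads with their functions: Am (v in D minor, iv in E minor); C (VII in D minor, VI in E minor).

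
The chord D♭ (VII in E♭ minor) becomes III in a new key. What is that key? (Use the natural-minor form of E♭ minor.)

The numeral III denotes a major triad on scale degree 3. With D♭ on degree 3, the tonic of the new key is B♭.
Degree 3 carries a major triad in natural-minor keys, so the destination is B♭ minor.
Check: the diatonic triads of B♭ minor (natural minor) are B♭m (i), Cdim (ii°), D♭ (III), E♭m (iv), Fm (v), G♭ (VI), A♭ (VII) — D♭ is indeed III.

B♭ minor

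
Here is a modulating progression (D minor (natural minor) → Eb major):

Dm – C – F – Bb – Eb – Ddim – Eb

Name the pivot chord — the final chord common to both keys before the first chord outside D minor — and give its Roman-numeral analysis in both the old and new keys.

Bb — VI in D minor, V in Eb major

Chords diatonic to D minor: Dm, Edim, F, Gm, Am, Bb, C.
Reading the progression, the first chord not in that set is Eb, so the modulation leaves D minor there.
The chord immediately before Eb is Bb, which is diatonic to both keys: VI in D minor and V in Eb major.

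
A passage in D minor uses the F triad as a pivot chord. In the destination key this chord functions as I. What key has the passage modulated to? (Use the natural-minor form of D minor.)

F major

The numeral I denotes a major triad on scale degree 1. With F on degree 1, the tonic of the new key is F.
Degree 1 carries a major triad in major keys, so the destination is F major.
Check: the diatonic triads of F major are F (I), Gm (ii), Am (iii), Bb (IV), C (V), Dm (vi), Edim (vii°) — F is indeed I.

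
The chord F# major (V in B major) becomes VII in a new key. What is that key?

G# minor

The numeral VII denotes a major triad on scale degree 7. With F# on degree 7, the tonic of the new key is G#.
Degree 7 carries a major triad in natural-minor keys, so the destination is G# minor.
Check: the diatonic triads of G# minor (natural minor) are G#m (i), A#dim (ii°), B (III), C#m (iv), D#m (v), E (VI), F# (VII) — F# major is indeed VII.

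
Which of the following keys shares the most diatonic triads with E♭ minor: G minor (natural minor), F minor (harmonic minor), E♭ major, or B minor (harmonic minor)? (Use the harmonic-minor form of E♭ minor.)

Triads of E♭ minor (harmonic minor): E♭m (i), Fdim (ii°), G♭aug (III+), A♭m (iv), B♭ (V), C♭ (VI), Ddim (vii°).
G minor (natural minor) shares 1: B♭.
F minor (harmonic minor) shares 0: none.
E♭ major shares 2: B♭, Ddim.
B minor (harmonic minor) shares 0: none.
The most common triads (2) are shared with E♭ major.

E♭ major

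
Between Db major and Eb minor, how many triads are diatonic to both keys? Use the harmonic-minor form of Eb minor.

Diatonic triads of Db major: Db (I), Ebm (ii), Fm (iii), Gb (IV), Ab (V), Bbm (vi), Cdim (vii°).
Diatonic triads of Eb minor (harmonic minor): Ebm (i), Fdim (ii°), Gbaug (III+), Abm (iv), Bb (V), Cb (VI), Ddim (vii°).
Matching root and quality in both lists: Ebm.
That gives 1 common triad.

1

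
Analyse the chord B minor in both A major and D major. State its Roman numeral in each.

ii in A major; vi in D major

The scale of A major is A B C# D E F# G#; B is degree 2, and the triad built there (B-D-F#) is minor, so it is ii.
The scale of D major is D E F# G A B C#; B is degree 6, and the triad built there (B-D-F#) is minor, so it is vi.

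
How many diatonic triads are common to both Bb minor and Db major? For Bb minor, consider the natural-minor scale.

Diatonic triads of Bb minor (natural minor): Bbm (i), Cdim (ii°), Db (III), Ebm (iv), Fm (v), Gb (VI), Ab (VII).
Diatonic triads of Db major: Db (I), Ebm (ii), Fm (iii), Gb (IV), Ab (V), Bbm (vi), Cdim (vii°).
Matching root and quality in both lists: Bbm, Cdim, Db, Ebm, Fm, Gb, Ab.
That gives 7 common triads.

7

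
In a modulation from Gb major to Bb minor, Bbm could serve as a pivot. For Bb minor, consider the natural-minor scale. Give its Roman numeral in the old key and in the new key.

iii in Gb major; i in Bb minor

The scale of Gb major is Gb Ab Bb Cb Db Eb F; Bb is degree 3, and the triad built there (Bb-Db-F) is minor, so it is iii.
The scale of Bb minor (natural minor) is Bb C Db Eb F Gb Ab; Bb is degree 1, and the triad built there (Bb-Db-F) is minor, so it is i.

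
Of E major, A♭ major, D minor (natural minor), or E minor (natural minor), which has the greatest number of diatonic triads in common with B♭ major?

Triads of B♭ major: B♭ major (I), C minor (ii), D minor (iii), E♭ major (IV), F major (V), G minor (vi), A diminished (vii°).
E major shares 0: none.
A♭ major shares 2: Cm, E♭.
D minor (natural minor) shares 4: B♭, Dm, F, Gm.
E minor (natural minor) shares 0: none.
The most common triads (4) are shared with D minor.

D minor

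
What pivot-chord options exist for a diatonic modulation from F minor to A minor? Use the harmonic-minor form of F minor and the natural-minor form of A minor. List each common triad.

Triads in F minor (harmonic minor): Fm (i), Gdim (ii°), Abaug (III+), Bbm (iv), C (V), Db (VI), Edim (vii°).
Triads in A minor (natural minor): Am (i), Bdim (ii°), C (III), Dm (iv), Em (v), F (VI), G (VII).
Shared triads with their functions: C (V in F minor, III in A minor).

C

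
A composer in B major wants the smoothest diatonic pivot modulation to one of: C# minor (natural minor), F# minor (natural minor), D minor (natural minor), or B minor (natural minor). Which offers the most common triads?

C# minor

Triads of B major: B (I), C#m (ii), D#m (iii), E (IV), F# (V), G#m (vi), A#dim (vii°).
C# minor (natural minor) shares 4: B, C#m, E, G#m.
F# minor (natural minor) shares 2: C#m, E.
D minor (natural minor) shares 0: none.
B minor (natural minor) shares 0: none.
The most common triads (4) are shared with C# minor.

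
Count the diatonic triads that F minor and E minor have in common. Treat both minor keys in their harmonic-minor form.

Diatonic triads of F minor (harmonic minor): Fm (i), Gdim (ii°), A♭aug (III+), B♭m (iv), C (V), D♭ (VI), Edim (vii°).
Diatonic triads of E minor (harmonic minor): Em (i), F♯dim (ii°), Gaug (III+), Am (iv), B (V), C (VI), D♯dim (vii°).
Matching root and quality in both lists: C.
That gives 1 common triad.

1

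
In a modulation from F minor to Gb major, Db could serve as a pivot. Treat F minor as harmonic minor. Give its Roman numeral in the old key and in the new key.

The scale of F minor (harmonic minor) is F G Ab Bb C Db E; Db is degree 6, and the triad built there (Db-F-Ab) is major, so it is VI.
The scale of Gb major is Gb Ab Bb Cb Db Eb F; Db is degree 5, and the triad built there (Db-F-Ab) is major, so it is V.

VI in F minor; V in Gb major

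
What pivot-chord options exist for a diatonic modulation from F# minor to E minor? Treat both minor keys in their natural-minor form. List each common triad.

Triads in F# minor (natural minor): F#m (i), G#dim (ii°), A (III), Bm (iv), C#m (v), D (VI), E (VII).
Triads in E minor (natural minor): Em (i), F#dim (ii°), G (III), Am (iv), Bm (v), C (VI), D (VII).
Shared triads with their functions: Bm (iv in F# minor, v in E minor); D (VI in F# minor, VII in E minor).

Bm, D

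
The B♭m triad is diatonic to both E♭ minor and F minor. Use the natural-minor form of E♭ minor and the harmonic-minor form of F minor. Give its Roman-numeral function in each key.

v in E♭ minor; iv in F minor

The scale of E♭ minor (natural minor) is E♭ F G♭ A♭ B♭ C♭ D♭; B♭ is degree 5, and the triad built there (B♭-D♭-F) is minor, so it is v.
The scale of F minor (harmonic minor) is F G A♭ B♭ C D♭ E; B♭ is degree 4, and the triad built there (B♭-D♭-F) is minor, so it is iv.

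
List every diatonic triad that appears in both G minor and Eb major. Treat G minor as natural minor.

Gm, Bb, Cm, Eb

Triads in G minor (natural minor): G minor (i), A diminished (ii°), Bb major (III), C minor (iv), D minor (v), Eb major (VI), F major (VII).
Triads in Eb major: Eb major (I), F minor (ii), G minor (iii), Ab major (IV), Bb major (V), C minor (vi), D diminished (vii°).
Shared triads with their functions: G minor (i in G minor, iii in Eb major); Bb major (III in G minor, V in Eb major); C minor (iv in G minor, vi in Eb major); Eb major (VI in G minor, I in Eb major).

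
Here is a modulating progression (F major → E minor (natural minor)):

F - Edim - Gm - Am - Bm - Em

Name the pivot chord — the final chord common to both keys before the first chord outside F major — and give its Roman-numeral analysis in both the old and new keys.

Am — iii in F major, iv in E minor

Chords diatonic to F major: F, Gm, Am, Bb, C, Dm, Edim.
Reading the progression, the first chord not in that set is Bm, so the modulation leaves F major there.
The chord immediately before Bm is Am, which is diatonic to both keys: iii in F major and iv in E minor.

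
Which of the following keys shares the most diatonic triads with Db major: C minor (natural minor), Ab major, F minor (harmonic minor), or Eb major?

Triads of Db major: Db major (I), Eb minor (ii), F minor (iii), Gb major (IV), Ab major (V), Bb minor (vi), C diminished (vii°).
C minor (natural minor) shares 2: Fm, Ab.
Ab major shares 4: Db, Fm, Ab, Bbm.
F minor (harmonic minor) shares 3: Db, Fm, Bbm.
Eb major shares 2: Fm, Ab.
The most common triads (4) are shared with Ab major.

Ab major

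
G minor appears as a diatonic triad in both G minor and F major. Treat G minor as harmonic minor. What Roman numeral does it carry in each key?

i in G minor; ii in F major

The scale of G minor (harmonic minor) is G A Bb C D Eb F#; G is degree 1, and the triad built there (G-Bb-D) is minor, so it is i.
The scale of F major is F G A Bb C D E; G is degree 2, and the triad built there (G-Bb-D) is minor, so it is ii.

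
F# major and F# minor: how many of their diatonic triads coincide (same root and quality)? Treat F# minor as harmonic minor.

2

Diatonic triads of F# major: F# (I), G#m (ii), A#m (iii), B (IV), C# (V), D#m (vi), E#dim (vii°).
Diatonic triads of F# minor (harmonic minor): F#m (i), G#dim (ii°), Aaug (III+), Bm (iv), C# (V), D (VI), E#dim (vii°).
Matching root and quality in both lists: C#, E#dim.
That gives 2 common triads.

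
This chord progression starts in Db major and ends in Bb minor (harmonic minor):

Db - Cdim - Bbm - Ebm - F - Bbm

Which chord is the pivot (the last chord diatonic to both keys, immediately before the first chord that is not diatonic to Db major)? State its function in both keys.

Ebm — ii in Db major, iv in Bb minor

Chords diatonic to Db major: Db, Ebm, Fm, Gb, Ab, Bbm, Cdim.
Reading the progression, the first chord not in that set is F, so the modulation leaves Db major there.
The chord immediately before F is Ebm, which is diatonic to both keys: ii in Db major and iv in Bb minor.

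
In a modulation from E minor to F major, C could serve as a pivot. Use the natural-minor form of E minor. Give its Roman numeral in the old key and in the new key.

The scale of E minor (natural minor) is E F# G A B C D; C is degree 6, and the triad built there (C-E-G) is major, so it is VI.
The scale of F major is F G A Bb C D E; C is degree 5, and the triad built there (C-E-G) is major, so it is V.

VI in E minor; V in F major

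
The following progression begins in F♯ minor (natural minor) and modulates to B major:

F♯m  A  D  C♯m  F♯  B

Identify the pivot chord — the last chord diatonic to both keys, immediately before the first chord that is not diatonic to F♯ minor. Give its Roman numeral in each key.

C♯m — v in F♯ minor, ii in B major

Chords diatonic to F♯ minor: F♯m, G♯dim, A, Bm, C♯m, D, E.
Reading the progression, the first chord not in that set is F♯, so the modulation leaves F♯ minor there.
The chord immediately before F♯ is C♯m, which is diatonic to both keys: v in F♯ minor and ii in B major.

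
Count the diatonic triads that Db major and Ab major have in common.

4

Diatonic triads of Db major: Db (I), Ebm (ii), Fm (iii), Gb (IV), Ab (V), Bbm (vi), Cdim (vii°).
Diatonic triads of Ab major: Ab (I), Bbm (ii), Cm (iii), Db (IV), Eb (V), Fm (vi), Gdim (vii°).
Matching root and quality in both lists: Db, Fm, Ab, Bbm.
That gives 4 common triads.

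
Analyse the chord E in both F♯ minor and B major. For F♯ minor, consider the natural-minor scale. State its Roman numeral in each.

VII in F♯ minor; IV in B major

The scale of F♯ minor (natural minor) is F♯ G♯ A B C♯ D E; E is degree 7, and the triad built there (E-G♯-B) is major, so it is VII.
The scale of B major is B C♯ D♯ E F♯ G♯ A♯; E is degree 4, and the triad built there (E-G♯-B) is major, so it is IV.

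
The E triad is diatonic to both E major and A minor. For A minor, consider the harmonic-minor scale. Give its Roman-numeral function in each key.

I in E major; V in A minor

The scale of E major is E F♯ G♯ A B C♯ D♯; E is degree 1, and the triad built there (E-G♯-B) is major, so it is I.
The scale of A minor (harmonic minor) is A B C D E F G♯; E is degree 5, and the triad built there (E-G♯-B) is major, so it is V.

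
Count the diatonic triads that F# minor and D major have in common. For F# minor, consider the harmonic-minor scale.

3

Diatonic triads of F# minor (harmonic minor): F# minor (i), G# diminished (ii°), A augmented (III+), B minor (iv), C# major (V), D major (VI), E# diminished (vii°).
Diatonic triads of D major: D major (I), E minor (ii), F# minor (iii), G major (IV), A major (V), B minor (vi), C# diminished (vii°).
Matching root and quality in both lists: F# minor, B minor, D major.
That gives 3 common triads.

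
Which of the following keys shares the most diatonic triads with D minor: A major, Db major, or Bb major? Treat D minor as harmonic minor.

Bb major

Triads of D minor (harmonic minor): D minor (i), E diminished (ii°), F augmented (III+), G minor (iv), A major (V), Bb major (VI), C# diminished (vii°).
A major shares 1: A.
Db major shares 0: none.
Bb major shares 3: Dm, Gm, Bb.
The most common triads (3) are shared with Bb major.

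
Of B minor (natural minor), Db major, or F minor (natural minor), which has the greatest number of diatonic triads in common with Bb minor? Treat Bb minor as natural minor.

Triads of Bb minor (natural minor): Bb minor (i), C diminished (ii°), Db major (III), Eb minor (iv), F minor (v), Gb major (VI), Ab major (VII).
B minor (natural minor) shares 0: none.
Db major shares 7: Bbm, Cdim, Db, Ebm, Fm, Gb, Ab.
F minor (natural minor) shares 4: Bbm, Db, Fm, Ab.
The most common triads (7) are shared with Db major.

Db major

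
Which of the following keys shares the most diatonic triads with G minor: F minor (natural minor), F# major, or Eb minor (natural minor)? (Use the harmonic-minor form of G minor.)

Triads of G minor (harmonic minor): Gm (i), Adim (ii°), Bbaug (III+), Cm (iv), D (V), Eb (VI), F#dim (vii°).
F minor (natural minor) shares 2: Cm, Eb.
F# major shares 0: none.
Eb minor (natural minor) shares 0: none.
The most common triads (2) are shared with F minor.

F minor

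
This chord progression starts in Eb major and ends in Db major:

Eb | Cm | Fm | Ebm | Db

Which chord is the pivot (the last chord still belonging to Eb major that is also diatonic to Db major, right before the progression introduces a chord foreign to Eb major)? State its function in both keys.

Chords diatonic to Eb major: Eb, Fm, Gm, Ab, Bb, Cm, Ddim.
Reading the progression, the first chord not in that set is Ebm, so the modulation leaves Eb major there.
The chord immediately before Ebm is Fm, which is diatonic to both keys: ii in Eb major and iii in Db major.

Fm — ii in Eb major, iii in Db major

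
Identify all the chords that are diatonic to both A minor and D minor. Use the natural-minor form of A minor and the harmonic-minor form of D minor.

Dm

Triads in A minor (natural minor): Am (i), Bdim (ii°), C (III), Dm (iv), Em (v), F (VI), G (VII).
Triads in D minor (harmonic minor): Dm (i), Edim (ii°), Faug (III+), Gm (iv), A (V), Bb (VI), C#dim (vii°).
Shared triads with their functions: Dm (iv in A minor, i in D minor).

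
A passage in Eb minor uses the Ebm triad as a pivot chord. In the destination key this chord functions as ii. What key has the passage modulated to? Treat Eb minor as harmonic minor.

Db major

The numeral ii denotes a minor triad on scale degree 2. With Eb on degree 2, the tonic of the new key is Db.
Degree 2 carries a minor triad in major keys, so the destination is Db major.
Check: the diatonic triads of Db major are Db (I), Ebm (ii), Fm (iii), Gb (IV), Ab (V), Bbm (vi), Cdim (vii°) — Ebm is indeed ii.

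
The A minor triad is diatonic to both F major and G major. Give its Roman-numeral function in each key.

iii in F major; ii in G major

The scale of F major is F G A B♭ C D E; A is degree 3, and the triad built there (A-C-E) is minor, so it is iii.
The scale of G major is G A B C D E F♯; A is degree 2, and the triad built there (A-C-E) is minor, so it is ii.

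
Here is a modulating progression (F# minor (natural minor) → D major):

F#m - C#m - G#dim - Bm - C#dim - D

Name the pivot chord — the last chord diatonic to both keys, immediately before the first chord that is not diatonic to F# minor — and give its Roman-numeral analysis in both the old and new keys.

Chords diatonic to F# minor: F#m, G#dim, A, Bm, C#m, D, E.
Reading the progression, the first chord not in that set is C#dim, so the modulation leaves F# minor there.
The chord immediately before C#dim is Bm, which is diatonic to both keys: iv in F# minor and vi in D major.

Bm — iv in F# minor, vi in D major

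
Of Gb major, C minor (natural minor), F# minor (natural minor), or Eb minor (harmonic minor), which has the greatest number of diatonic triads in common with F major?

Triads of F major: F (I), Gm (ii), Am (iii), Bb (IV), C (V), Dm (vi), Edim (vii°).
Gb major shares 0: none.
C minor (natural minor) shares 2: Gm, Bb.
F# minor (natural minor) shares 0: none.
Eb minor (harmonic minor) shares 1: Bb.
The most common triads (2) are shared with C minor.

C minor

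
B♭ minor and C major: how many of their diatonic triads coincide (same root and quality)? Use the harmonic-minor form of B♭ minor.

Diatonic triads of B♭ minor (harmonic minor): B♭ minor (i), C diminished (ii°), D♭ augmented (III+), E♭ minor (iv), F major (V), G♭ major (VI), A diminished (vii°).
Diatonic triads of C major: C major (I), D minor (ii), E minor (iii), F major (IV), G major (V), A minor (vi), B diminished (vii°).
Matching root and quality in both lists: F major.
That gives 1 common triad.

1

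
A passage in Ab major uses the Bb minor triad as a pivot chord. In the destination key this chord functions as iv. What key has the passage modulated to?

F minor

The numeral iv denotes a minor triad on scale degree 4. With Bb on degree 4, the tonic of the new key is F.
Degree 4 carries a minor triad in minor keys, so the destination is F minor.
Check: the diatonic triads of F minor (natural minor) are Fm (i), Gdim (ii°), Ab (III), Bbm (iv), Cm (v), Db (VI), Eb (VII) — Bb minor is indeed iv.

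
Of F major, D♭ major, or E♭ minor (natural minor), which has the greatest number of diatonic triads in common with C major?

F major

Triads of C major: C major (I), D minor (ii), E minor (iii), F major (IV), G major (V), A minor (vi), B diminished (vii°).
F major shares 4: C, Dm, F, Am.
D♭ major shares 0: none.
E♭ minor (natural minor) shares 0: none.
The most common triads (4) are shared with F major.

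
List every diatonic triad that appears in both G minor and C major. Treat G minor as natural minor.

Dm, F

Triads in G minor (natural minor): G minor (i), A diminished (ii°), B♭ major (III), C minor (iv), D minor (v), E♭ major (VI), F major (VII).
Triads in C major: C major (I), D minor (ii), E minor (iii), F major (IV), G major (V), A minor (vi), B diminished (vii°).
Shared triads with their functions: D minor (v in G minor, ii in C major); F major (VII in G minor, IV in C major).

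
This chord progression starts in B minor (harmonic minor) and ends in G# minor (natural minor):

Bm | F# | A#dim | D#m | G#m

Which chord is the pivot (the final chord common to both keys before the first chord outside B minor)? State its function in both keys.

A#dim — vii° in B minor, ii° in G# minor

Chords diatonic to B minor: Bm, C#dim, Daug, Em, F#, G, A#dim.
Reading the progression, the first chord not in that set is D#m, so the modulation leaves B minor there.
The chord immediately before D#m is A#dim, which is diatonic to both keys: vii° in B minor and ii° in G# minor.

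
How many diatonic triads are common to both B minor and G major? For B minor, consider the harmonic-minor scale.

Diatonic triads of B minor (harmonic minor): Bm (i), C#dim (ii°), Daug (III+), Em (iv), F# (V), G (VI), A#dim (vii°).
Diatonic triads of G major: G (I), Am (ii), Bm (iii), C (IV), D (V), Em (vi), F#dim (vii°).
Matching root and quality in both lists: Bm, Em, G.
That gives 3 common triads.

3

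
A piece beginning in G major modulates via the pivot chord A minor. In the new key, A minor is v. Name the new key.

D minor

The numeral v denotes a minor triad on scale degree 5. With A on degree 5, the tonic of the new key is D.
Degree 5 carries a minor triad in natural-minor keys, so the destination is D minor.
Check: the diatonic triads of D minor (natural minor) are Dm (i), Edim (ii°), F (III), Gm (iv), Am (v), Bb (VI), C (VII) — A minor is indeed v.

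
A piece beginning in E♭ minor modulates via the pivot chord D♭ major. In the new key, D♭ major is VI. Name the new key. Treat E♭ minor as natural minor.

F minor

The numeral VI denotes a major triad on scale degree 6. With D♭ on degree 6, the tonic of the new key is F.
Degree 6 carries a major triad in minor keys, so the destination is F minor.
Check: the diatonic triads of F minor (natural minor) are Fm (i), Gdim (ii°), A♭ (III), B♭m (iv), Cm (v), D♭ (VI), E♭ (VII) — D♭ major is indeed VI.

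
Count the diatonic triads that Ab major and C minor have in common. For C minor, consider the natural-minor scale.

Diatonic triads of Ab major: Ab (I), Bbm (ii), Cm (iii), Db (IV), Eb (V), Fm (vi), Gdim (vii°).
Diatonic triads of C minor (natural minor): Cm (i), Ddim (ii°), Eb (III), Fm (iv), Gm (v), Ab (VI), Bb (VII).
Matching root and quality in both lists: Ab, Cm, Eb, Fm.
That gives 4 common triads.

4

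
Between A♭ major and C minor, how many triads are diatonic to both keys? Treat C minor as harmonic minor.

3

Diatonic triads of A♭ major: A♭ (I), B♭m (ii), Cm (iii), D♭ (IV), E♭ (V), Fm (vi), Gdim (vii°).
Diatonic triads of C minor (harmonic minor): Cm (i), Ddim (ii°), E♭aug (III+), Fm (iv), G (V), A♭ (VI), Bdim (vii°).
Matching root and quality in both lists: A♭, Cm, Fm.
That gives 3 common triads.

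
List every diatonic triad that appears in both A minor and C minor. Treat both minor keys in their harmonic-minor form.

Triads in A minor (harmonic minor): A minor (i), B diminished (ii°), C augmented (III+), D minor (iv), E major (V), F major (VI), G# diminished (vii°).
Triads in C minor (harmonic minor): C minor (i), D diminished (ii°), Eb augmented (III+), F minor (iv), G major (V), Ab major (VI), B diminished (vii°).
Shared triads with their functions: B diminished (ii° in A minor, vii° in C minor).

Bdim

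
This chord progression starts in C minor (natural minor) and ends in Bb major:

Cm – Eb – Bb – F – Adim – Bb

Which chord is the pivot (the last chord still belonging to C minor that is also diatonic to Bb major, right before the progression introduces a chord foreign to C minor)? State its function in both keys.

Bb — VII in C minor, I in Bb major

Chords diatonic to C minor: Cm, Ddim, Eb, Fm, Gm, Ab, Bb.
Reading the progression, the first chord not in that set is F, so the modulation leaves C minor there.
The chord immediately before F is Bb, which is diatonic to both keys: VII in C minor and I in Bb major.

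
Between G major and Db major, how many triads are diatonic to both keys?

Diatonic triads of G major: G (I), Am (ii), Bm (iii), C (IV), D (V), Em (vi), F#dim (vii°).
Diatonic triads of Db major: Db (I), Ebm (ii), Fm (iii), Gb (IV), Ab (V), Bbm (vi), Cdim (vii°).
No triad has the same root and quality in both keys.

0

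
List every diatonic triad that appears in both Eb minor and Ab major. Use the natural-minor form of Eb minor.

Triads in Eb minor (natural minor): Ebm (i), Fdim (ii°), Gb (III), Abm (iv), Bbm (v), Cb (VI), Db (VII).
Triads in Ab major: Ab (I), Bbm (ii), Cm (iii), Db (IV), Eb (V), Fm (vi), Gdim (vii°).
Shared triads with their functions: Bbm (v in Eb minor, ii in Ab major); Db (VII in Eb minor, IV in Ab major).

Bbm, Db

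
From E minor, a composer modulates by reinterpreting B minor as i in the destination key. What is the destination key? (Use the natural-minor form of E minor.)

B minor

The numeral i denotes a minor triad on scale degree 1. With B on degree 1, the tonic of the new key is B.
Degree 1 carries a minor triad in minor keys, so the destination is B minor.
Check: the diatonic triads of B minor (natural minor) are Bm (i), C♯dim (ii°), D (III), Em (iv), F♯m (v), G (VI), A (VII) — B minor is indeed i.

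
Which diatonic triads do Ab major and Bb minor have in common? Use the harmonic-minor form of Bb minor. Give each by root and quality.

Triads in Ab major: Ab (I), Bbm (ii), Cm (iii), Db (IV), Eb (V), Fm (vi), Gdim (vii°).
Triads in Bb minor (harmonic minor): Bbm (i), Cdim (ii°), Dbaug (III+), Ebm (iv), F (V), Gb (VI), Adim (vii°).
Shared triads with their functions: Bbm (ii in Ab major, i in Bb minor).

Bbm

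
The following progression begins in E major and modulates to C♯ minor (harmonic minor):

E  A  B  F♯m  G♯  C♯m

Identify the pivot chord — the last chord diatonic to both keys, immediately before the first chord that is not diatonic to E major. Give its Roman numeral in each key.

F♯m — ii in E major, iv in C♯ minor

Chords diatonic to E major: E, F♯m, G♯m, A, B, C♯m, D♯dim.
Reading the progression, the first chord not in that set is G♯, so the modulation leaves E major there.
The chord immediately before G♯ is F♯m, which is diatonic to both keys: ii in E major and iv in C♯ minor.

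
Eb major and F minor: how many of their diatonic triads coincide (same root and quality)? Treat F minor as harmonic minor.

Diatonic triads of Eb major: Eb major (I), F minor (ii), G minor (iii), Ab major (IV), Bb major (V), C minor (vi), D diminished (vii°).
Diatonic triads of F minor (harmonic minor): F minor (i), G diminished (ii°), Ab augmented (III+), Bb minor (iv), C major (V), Db major (VI), E diminished (vii°).
Matching root and quality in both lists: F minor.
That gives 1 common triad.

1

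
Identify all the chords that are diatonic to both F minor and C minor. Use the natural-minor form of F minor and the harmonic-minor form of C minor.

Fm, Ab, Cm

Triads in F minor (natural minor): F minor (i), G diminished (ii°), Ab major (III), Bb minor (iv), C minor (v), Db major (VI), Eb major (VII).
Triads in C minor (harmonic minor): C minor (i), D diminished (ii°), Eb augmented (III+), F minor (iv), G major (V), Ab major (VI), B diminished (vii°).
Shared triads with their functions: F minor (i in F minor, iv in C minor); Ab major (III in F minor, VI in C minor); C minor (v in F minor, i in C minor).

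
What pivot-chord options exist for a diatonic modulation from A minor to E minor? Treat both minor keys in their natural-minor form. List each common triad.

Triads in A minor (natural minor): Am (i), Bdim (ii°), C (III), Dm (iv), Em (v), F (VI), G (VII).
Triads in E minor (natural minor): Em (i), F#dim (ii°), G (III), Am (iv), Bm (v), C (VI), D (VII).
Shared triads with their functions: Am (i in A minor, iv in E minor); C (III in A minor, VI in E minor); Em (v in A minor, i in E minor); G (VII in A minor, III in E minor).

Am, C, Em, G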